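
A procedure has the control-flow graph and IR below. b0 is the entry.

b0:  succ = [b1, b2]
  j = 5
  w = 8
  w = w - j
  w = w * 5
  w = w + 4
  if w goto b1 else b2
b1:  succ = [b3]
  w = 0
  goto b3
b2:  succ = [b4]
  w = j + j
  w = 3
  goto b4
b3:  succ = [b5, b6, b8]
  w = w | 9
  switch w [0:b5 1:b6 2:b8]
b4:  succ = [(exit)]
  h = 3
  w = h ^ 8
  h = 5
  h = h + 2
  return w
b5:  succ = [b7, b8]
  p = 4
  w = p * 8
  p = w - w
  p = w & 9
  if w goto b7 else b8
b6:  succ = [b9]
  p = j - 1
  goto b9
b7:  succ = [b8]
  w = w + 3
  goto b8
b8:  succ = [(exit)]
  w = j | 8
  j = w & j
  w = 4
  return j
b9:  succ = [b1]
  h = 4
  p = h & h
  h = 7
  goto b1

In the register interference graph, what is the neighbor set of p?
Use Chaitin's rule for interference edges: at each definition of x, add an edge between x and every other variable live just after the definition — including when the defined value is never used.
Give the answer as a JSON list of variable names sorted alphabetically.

Block summaries:
  b0: {j,w} / ∅
  b1: {w} / ∅
  b2: {w} / {j}
  b3: {w} / {w}
  b4: {h,w} / ∅
  b5: {p,w} / ∅
  b6: {p} / {j}
  b7: {w} / {w}
  b8: {j,w} / {j}
  b9: {h,p} / ∅

Live sets:
  b0: in=∅ out={j}
  b1: in={j} out={j,w}
  b2: in={j} out=∅
  b3: in={j,w} out={j}
  b4: in=∅ out=∅
  b5: in={j} out={j,w}
  b6: in={j} out={j}
  b7: in={j,w} out={j}
  b8: in={j} out=∅
  b9: in={j} out={j}

Interference:
  h — {j,w}
  j — {h,p,w}
  p — {j,w}
  w — {h,j,p}

N(p) = ["j", "w"]

Answer: ["j", "w"]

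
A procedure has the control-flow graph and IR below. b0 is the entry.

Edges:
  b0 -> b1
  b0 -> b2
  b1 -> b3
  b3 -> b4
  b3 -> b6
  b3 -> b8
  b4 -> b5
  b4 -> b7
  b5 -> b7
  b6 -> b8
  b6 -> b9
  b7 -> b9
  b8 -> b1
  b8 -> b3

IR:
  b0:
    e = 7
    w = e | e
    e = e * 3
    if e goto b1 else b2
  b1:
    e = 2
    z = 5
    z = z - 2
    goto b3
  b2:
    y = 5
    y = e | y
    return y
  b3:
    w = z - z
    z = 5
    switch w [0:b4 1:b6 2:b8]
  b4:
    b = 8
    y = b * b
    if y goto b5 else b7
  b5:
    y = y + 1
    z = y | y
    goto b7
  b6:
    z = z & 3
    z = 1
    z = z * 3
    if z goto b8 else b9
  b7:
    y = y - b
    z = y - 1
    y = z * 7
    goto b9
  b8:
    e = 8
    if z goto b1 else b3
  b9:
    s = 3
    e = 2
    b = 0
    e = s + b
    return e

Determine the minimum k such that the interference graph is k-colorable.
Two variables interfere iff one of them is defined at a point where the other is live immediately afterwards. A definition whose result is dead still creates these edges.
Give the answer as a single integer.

def/use:
  b0: def={e,w} ue=∅
  b1: def={e,z} ue=∅
  b2: def={y} ue={e}
  b3: def={w,z} ue={z}
  b4: def={b,y} ue=∅
  b5: def={y,z} ue={y}
  b6: def={z} ue={z}
  b7: def={y,z} ue={b,y}
  b8: def={e} ue={z}
  b9: def={b,e,s} ue=∅

Backward fixpoint:
  b0 li=∅ lo={e}
  b1 li=∅ lo={z}
  b2 li={e} lo=∅
  b3 li={z} lo={z}
  b4 li=∅ lo={b,y}
  b5 li={b,y} lo={b,y}
  b6 li={z} lo={z}
  b7 li={b,y} lo=∅
  b8 li={z} lo={z}
  b9 li=∅ lo=∅

Conflict graph:
  b: {s,y,z}
  e: {s,w,y,z}
  s: {b,e}
  w: {e,z}
  y: {b,e,z}
  z: {b,e,w,y}

Colouring:
  lower bound: {b,y,z} mutually conflict ⇒ χ ≥ 3
  3-colouring: R0={b,e}  R1={s,z}  R2={w,y}
  χ = 3

Answer: 3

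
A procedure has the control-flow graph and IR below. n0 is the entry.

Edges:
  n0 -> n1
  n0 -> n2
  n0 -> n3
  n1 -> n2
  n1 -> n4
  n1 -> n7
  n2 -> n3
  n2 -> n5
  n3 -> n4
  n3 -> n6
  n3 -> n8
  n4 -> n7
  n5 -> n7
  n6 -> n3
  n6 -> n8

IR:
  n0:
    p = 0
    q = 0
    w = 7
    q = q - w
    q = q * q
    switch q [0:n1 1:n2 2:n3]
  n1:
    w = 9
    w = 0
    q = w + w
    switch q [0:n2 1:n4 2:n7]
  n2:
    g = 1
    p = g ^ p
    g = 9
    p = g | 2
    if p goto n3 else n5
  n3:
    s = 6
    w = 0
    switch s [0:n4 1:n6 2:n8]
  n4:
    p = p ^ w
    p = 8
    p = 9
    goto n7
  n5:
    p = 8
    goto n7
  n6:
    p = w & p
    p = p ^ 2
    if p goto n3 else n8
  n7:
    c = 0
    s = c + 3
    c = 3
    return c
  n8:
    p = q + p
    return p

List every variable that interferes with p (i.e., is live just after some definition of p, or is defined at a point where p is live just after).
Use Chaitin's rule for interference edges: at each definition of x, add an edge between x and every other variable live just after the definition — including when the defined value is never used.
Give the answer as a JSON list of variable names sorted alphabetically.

Block summaries:
  n0: {p,q,w} / ∅
  n1: {q,w} / ∅
  n2: {g,p} / {p}
  n3: {s,w} / ∅
  n4: {p} / {p,w}
  n5: {p} / ∅
  n6: {p} / {p,w}
  n7: {c,s} / ∅
  n8: {p} / {p,q}

Liveness:
  n0: in=∅ out={p,q}
  n1: in={p} out={p,q,w}
  n2: in={p,q} out={p,q}
  n3: in={p,q} out={p,q,w}
  n4: in={p,w} out=∅
  n5: in=∅ out=∅
  n6: in={p,q,w} out={p,q}
  n7: in=∅ out=∅
  n8: in={p,q} out=∅

Interference:
  c↔∅
  g↔{p,q}
  p↔{g,q,s,w}
  q↔{g,p,s,w}
  s↔{p,q,w}
  w↔{p,q,s}

N(p) = ["g", "q", "s", "w"]

Answer: ["g", "q", "s", "w"]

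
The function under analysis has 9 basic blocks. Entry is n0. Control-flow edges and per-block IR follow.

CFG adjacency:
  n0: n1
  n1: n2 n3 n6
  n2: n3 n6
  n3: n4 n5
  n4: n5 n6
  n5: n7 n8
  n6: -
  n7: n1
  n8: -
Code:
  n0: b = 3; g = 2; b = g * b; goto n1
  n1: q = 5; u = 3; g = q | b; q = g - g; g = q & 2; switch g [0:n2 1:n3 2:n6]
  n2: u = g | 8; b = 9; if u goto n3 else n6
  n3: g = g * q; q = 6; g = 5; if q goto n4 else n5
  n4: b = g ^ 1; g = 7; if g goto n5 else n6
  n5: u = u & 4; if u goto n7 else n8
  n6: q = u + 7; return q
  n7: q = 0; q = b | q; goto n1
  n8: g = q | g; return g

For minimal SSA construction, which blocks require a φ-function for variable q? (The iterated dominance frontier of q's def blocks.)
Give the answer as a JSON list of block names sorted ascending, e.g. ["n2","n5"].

idom tree: n1←n0 n2←n1 n3←n1 n4←n3 n5←n3 n6←n1 n7←n5 n8←n5
Dom∩ at merges:
  n1: preds {n0,n7}: {n0} ∩ {n0,n1,n3,n5,n7} = {n0}; idom=n0
  n3: preds {n1,n2}: {n0,n1} ∩ {n0,n1,n2} = {n0,n1}; idom=n1
  n5: preds {n3,n4}: {n0,n1,n3} ∩ {n0,n1,n3,n4} = {n0,n1,n3}; idom=n3
  n6: preds {n1,n2,n4}: {n0,n1} ∩ {n0,n1,n2} ∩ {n0,n1,n3,n4} = {n0,n1}; idom=n1

Frontier:
  n1←n0: walk · to n0
  n1←n7: walk n7→n5→n3→n1 to n0
  n3←n1: walk · to n1
  n3←n2: walk n2 to n1
  n5←n3: walk · to n3
  n5←n4: walk n4 to n3
  n6←n1: walk · to n1
  n6←n2: walk n2 to n1
  n6←n4: walk n4→n3 to n1
  n0: DF=∅
  n1: DF={n1}
  n2: DF={n3,n6}
  n3: DF={n1,n6}
  n4: DF={n5,n6}
  n5: DF={n1}
  n6: DF=∅
  n7: DF={n1}
  n8: DF=∅

φ for q: defs {n1,n3,n6,n7}
  DF⁺ = {n1,n6}

Answer: ["n1", "n6"]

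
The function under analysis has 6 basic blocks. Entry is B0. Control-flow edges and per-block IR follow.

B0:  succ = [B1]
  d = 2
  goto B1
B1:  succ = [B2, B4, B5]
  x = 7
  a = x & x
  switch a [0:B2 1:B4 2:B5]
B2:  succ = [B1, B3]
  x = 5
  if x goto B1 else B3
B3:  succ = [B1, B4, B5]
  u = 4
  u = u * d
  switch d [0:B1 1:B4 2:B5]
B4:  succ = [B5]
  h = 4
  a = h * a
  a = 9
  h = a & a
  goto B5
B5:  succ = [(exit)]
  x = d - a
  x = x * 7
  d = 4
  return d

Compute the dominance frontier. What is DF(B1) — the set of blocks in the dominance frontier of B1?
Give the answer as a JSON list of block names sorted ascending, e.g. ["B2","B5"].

Answer: ["B1"]

Working:
idom tree: B1←B0 B2←B1 B3←B2 B4←B1 B5←B1
Dom at joins:
  B1: preds {B0,B2,B3}: {B0} ∩ {B0,B1,B2} ∩ {B0,B1,B2,B3} = {B0}; idom=B0
  B4: preds {B1,B3}: {B0,B1} ∩ {B0,B1,B2,B3} = {B0,B1}; idom=B1
  B5: preds {B1,B3,B4}: {B0,B1} ∩ {B0,B1,B2,B3} ∩ {B0,B1,B4} = {B0,B1}; idom=B1

DF derivation:
  B1←B0: walk · to B0
  B1←B2: walk B2→B1 to B0
  B1←B3: walk B3→B2→B1 to B0
  B4←B1: walk · to B1
  B4←B3: walk B3→B2 to B1
  B5←B1: walk · to B1
  B5←B3: walk B3→B2 to B1
  B5←B4: walk B4 to B1
  B0 → ∅
  B1 → {B1}
  B2 → {B1,B4,B5}
  B3 → {B1,B4,B5}
  B4 → {B5}
  B5 → ∅

DF(B1) = ["B1"]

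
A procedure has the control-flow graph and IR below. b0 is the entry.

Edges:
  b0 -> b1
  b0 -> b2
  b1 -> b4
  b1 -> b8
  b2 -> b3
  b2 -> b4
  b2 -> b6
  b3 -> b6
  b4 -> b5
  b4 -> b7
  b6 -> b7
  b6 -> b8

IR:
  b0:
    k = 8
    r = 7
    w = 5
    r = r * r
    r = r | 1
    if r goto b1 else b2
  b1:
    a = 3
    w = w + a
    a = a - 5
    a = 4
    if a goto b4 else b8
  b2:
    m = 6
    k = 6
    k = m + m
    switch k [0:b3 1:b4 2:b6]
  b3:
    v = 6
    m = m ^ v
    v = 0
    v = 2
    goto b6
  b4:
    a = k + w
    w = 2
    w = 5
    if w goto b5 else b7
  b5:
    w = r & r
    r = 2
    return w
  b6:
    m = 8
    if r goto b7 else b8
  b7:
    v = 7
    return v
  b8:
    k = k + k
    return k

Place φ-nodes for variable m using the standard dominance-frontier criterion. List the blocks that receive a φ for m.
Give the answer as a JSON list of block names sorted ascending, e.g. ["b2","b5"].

idom tree: b1←b0 b2←b0 b3←b2 b4←b0 b5←b4 b6←b2 b7←b0 b8←b0
Join-block Dom:
  b4: preds {b1,b2}: {b0,b1} ∩ {b0,b2} = {b0}; idom=b0
  b6: preds {b2,b3}: {b0,b2} ∩ {b0,b2,b3} = {b0,b2}; idom=b2
  b7: preds {b4,b6}: {b0,b4} ∩ {b0,b2,b6} = {b0}; idom=b0
  b8: preds {b1,b6}: {b0,b1} ∩ {b0,b2,b6} = {b0}; idom=b0

DF derivation:
  join b4 pred b1: b1 stop@b0
  join b4 pred b2: b2 stop@b0
  join b6 pred b2: · stop@b2
  join b6 pred b3: b3 stop@b2
  join b7 pred b4: b4 stop@b0
  join b7 pred b6: b6→b2 stop@b0
  join b8 pred b1: b1 stop@b0
  join b8 pred b6: b6→b2 stop@b0
  DF(b0)=∅
  DF(b1)={b4,b8}
  DF(b2)={b4,b7,b8}
  DF(b3)={b6}
  DF(b4)={b7}
  DF(b5)=∅
  DF(b6)={b7,b8}
  DF(b7)=∅
  DF(b8)=∅

φ for m: defs {b2,b3,b6}
  DF⁺ = {b4,b6,b7,b8}

Answer: ["b4", "b6", "b7", "b8"]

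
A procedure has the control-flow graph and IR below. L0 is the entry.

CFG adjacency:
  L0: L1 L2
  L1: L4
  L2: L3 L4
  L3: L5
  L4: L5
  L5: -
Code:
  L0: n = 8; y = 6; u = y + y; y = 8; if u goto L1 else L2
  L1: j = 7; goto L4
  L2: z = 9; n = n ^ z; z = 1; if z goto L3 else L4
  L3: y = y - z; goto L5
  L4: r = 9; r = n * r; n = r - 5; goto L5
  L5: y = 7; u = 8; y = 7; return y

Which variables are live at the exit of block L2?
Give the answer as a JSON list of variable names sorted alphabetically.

Per-block:
  L0: def={n,u,y} ue=∅
  L1: def={j} ue=∅
  L2: def={n,z} ue={n}
  L3: def={y} ue={y,z}
  L4: def={n,r} ue={n}
  L5: def={u,y} ue=∅

Live sets:
  live L0: ∅→{n,y}
  live L1: {n}→{n}
  live L2: {n,y}→{n,y,z}
  live L3: {y,z}→∅
  live L4: {n}→∅
  live L5: ∅→∅

live-out(L2) = ["n", "y", "z"]

Answer: ["n", "y", "z"]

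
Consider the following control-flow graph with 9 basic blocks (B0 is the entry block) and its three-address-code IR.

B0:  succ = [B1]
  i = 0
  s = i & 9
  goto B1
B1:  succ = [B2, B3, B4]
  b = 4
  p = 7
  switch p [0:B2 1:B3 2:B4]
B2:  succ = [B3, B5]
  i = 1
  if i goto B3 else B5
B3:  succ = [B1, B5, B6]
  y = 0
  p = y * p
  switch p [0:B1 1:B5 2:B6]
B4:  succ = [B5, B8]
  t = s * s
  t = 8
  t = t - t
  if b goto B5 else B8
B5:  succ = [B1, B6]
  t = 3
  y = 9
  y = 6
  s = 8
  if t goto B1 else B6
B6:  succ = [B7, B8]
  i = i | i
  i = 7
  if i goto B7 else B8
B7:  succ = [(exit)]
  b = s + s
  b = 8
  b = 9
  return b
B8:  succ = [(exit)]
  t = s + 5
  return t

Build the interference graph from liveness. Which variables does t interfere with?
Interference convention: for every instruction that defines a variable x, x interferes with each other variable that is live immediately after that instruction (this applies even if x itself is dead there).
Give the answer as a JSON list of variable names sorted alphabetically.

Answer: ["b", "i", "s", "y"]

Derivation:
def/use:
  B0 def {i,s} use ∅
  B1 def {b,p} use ∅
  B2 def {i} use ∅
  B3 def {p,y} use {p}
  B4 def {t} use {b,s}
  B5 def {s,t,y} use ∅
  B6 def {i} use {i}
  B7 def {b} use {s}
  B8 def {t} use {s}

Backward fixpoint:
  B0: in=∅ out={i,s}
  B1: in={i,s} out={b,i,p,s}
  B2: in={p,s} out={i,p,s}
  B3: in={i,p,s} out={i,s}
  B4: in={b,i,s} out={i,s}
  B5: in={i} out={i,s}
  B6: in={i,s} out={s}
  B7: in={s} out=∅
  B8: in={s} out=∅

Conflict graph:
  b: {i,p,s,t}
  i: {b,p,s,t,y}
  p: {b,i,s,y}
  s: {b,i,p,t,y}
  t: {b,i,s,y}
  y: {i,p,s,t}

N(t) = ["b", "i", "s", "y"]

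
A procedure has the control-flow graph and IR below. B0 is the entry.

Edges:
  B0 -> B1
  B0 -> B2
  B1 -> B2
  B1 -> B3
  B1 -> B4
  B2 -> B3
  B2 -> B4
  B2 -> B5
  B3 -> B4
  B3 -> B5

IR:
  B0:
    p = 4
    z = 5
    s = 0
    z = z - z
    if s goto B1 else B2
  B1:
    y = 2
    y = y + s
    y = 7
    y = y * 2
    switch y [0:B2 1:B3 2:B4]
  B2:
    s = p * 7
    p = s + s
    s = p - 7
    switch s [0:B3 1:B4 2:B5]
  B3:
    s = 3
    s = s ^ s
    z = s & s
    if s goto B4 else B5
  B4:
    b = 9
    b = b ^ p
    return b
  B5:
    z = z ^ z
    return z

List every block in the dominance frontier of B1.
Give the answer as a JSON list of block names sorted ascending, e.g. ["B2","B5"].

Answer: ["B2", "B3", "B4"]

Derivation:
idom tree: B1←B0 B2←B0 B3←B0 B4←B0 B5←B0
Dom∩ at merges:
  B2: preds {B0,B1}: {B0} ∩ {B0,B1} = {B0}; idom=B0
  B3: preds {B1,B2}: {B0,B1} ∩ {B0,B2} = {B0}; idom=B0
  B4: preds {B1,B2,B3}: {B0,B1} ∩ {B0,B2} ∩ {B0,B3} = {B0}; idom=B0
  B5: preds {B2,B3}: {B0,B2} ∩ {B0,B3} = {B0}; idom=B0

Frontier:
  B2←B0: walk · to B0
  B2←B1: walk B1 to B0
  B3←B1: walk B1 to B0
  B3←B2: walk B2 to B0
  B4←B1: walk B1 to B0
  B4←B2: walk B2 to B0
  B4←B3: walk B3 to B0
  B5←B2: walk B2 to B0
  B5←B3: walk B3 to B0
  B0: DF=∅
  B1: DF={B2,B3,B4}
  B2: DF={B3,B4,B5}
  B3: DF={B4,B5}
  B4: DF=∅
  B5: DF=∅

DF(B1) = ["B2", "B3", "B4"]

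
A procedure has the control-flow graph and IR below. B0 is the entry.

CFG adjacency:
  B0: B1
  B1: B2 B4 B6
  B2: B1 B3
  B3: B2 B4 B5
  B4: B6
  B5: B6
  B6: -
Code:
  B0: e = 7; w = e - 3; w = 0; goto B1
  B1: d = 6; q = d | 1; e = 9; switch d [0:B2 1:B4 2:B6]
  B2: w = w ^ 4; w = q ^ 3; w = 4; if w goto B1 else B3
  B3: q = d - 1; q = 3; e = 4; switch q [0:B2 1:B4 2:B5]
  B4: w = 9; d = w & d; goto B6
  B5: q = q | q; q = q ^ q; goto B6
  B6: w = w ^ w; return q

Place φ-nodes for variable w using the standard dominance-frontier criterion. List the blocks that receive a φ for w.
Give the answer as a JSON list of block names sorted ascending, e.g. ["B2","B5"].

idom tree: B1←B0 B2←B1 B3←B2 B4←B1 B5←B3 B6←B1
Dom∩ at merges:
  B1: preds {B0,B2}: {B0} ∩ {B0,B1,B2} = {B0}; idom=B0
  B2: preds {B1,B3}: {B0,B1} ∩ {B0,B1,B2,B3} = {B0,B1}; idom=B1
  B4: preds {B1,B3}: {B0,B1} ∩ {B0,B1,B2,B3} = {B0,B1}; idom=B1
  B6: preds {B1,B4,B5}: {B0,B1} ∩ {B0,B1,B4} ∩ {B0,B1,B2,B3,B5} = {B0,B1}; idom=B1

Frontier:
  B1←B0: walk · to B0
  B1←B2: walk B2→B1 to B0
  B2←B1: walk · to B1
  B2←B3: walk B3→B2 to B1
  B4←B1: walk · to B1
  B4←B3: walk B3→B2 to B1
  B6←B1: walk · to B1
  B6←B4: walk B4 to B1
  B6←B5: walk B5→B3→B2 to B1
  DF(B0)=∅
  DF(B1)={B1}
  DF(B2)={B1,B2,B4,B6}
  DF(B3)={B2,B4,B6}
  DF(B4)={B6}
  DF(B5)={B6}
  DF(B6)=∅

φ for w: defs {B0,B2,B4,B6}
  DF⁺ = {B1,B2,B4,B6}

Answer: ["B1", "B2", "B4", "B6"]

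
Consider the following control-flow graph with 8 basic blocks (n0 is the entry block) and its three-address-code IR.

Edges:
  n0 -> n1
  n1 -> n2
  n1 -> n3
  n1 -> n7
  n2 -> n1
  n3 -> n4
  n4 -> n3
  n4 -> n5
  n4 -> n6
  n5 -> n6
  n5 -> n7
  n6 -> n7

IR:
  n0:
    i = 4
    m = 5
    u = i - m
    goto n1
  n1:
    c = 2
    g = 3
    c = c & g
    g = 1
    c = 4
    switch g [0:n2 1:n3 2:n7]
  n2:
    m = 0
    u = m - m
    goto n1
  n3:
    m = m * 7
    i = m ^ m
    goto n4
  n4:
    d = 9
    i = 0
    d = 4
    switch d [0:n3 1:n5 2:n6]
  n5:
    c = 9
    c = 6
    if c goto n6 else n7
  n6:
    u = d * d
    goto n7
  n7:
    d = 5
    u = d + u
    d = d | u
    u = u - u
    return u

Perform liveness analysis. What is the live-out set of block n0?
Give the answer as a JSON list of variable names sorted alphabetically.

Answer: ["m", "u"]

Analysis:
Block summaries:
  n0 def {i,m,u} use ∅
  n1 def {c,g} use ∅
  n2 def {m,u} use ∅
  n3 def {i,m} use {m}
  n4 def {d,i} use ∅
  n5 def {c} use ∅
  n6 def {u} use {d}
  n7 def {d,u} use {u}

Live sets:
  n0: in=∅ out={m,u}
  n1: in={m,u} out={m,u}
  n2: in=∅ out={m,u}
  n3: in={m,u} out={m,u}
  n4: in={m,u} out={d,m,u}
  n5: in={d,u} out={d,u}
  n6: in={d} out={u}
  n7: in={u} out=∅

live-out(n0) = ["m", "u"]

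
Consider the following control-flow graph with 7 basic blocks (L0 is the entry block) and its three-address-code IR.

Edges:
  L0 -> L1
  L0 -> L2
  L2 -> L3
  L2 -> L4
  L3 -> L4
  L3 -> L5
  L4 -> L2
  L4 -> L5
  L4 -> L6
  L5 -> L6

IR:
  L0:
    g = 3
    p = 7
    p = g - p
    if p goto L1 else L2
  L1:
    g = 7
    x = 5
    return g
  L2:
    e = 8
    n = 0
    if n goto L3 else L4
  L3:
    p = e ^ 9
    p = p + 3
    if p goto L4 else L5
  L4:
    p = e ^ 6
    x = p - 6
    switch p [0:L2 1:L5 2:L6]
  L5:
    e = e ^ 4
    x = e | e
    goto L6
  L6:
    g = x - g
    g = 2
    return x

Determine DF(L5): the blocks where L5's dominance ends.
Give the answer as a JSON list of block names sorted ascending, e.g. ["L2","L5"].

idom tree: L1←L0 L2←L0 L3←L2 L4←L2 L5←L2 L6←L2
Dom at joins:
  L2: preds {L0,L4}: {L0} ∩ {L0,L2,L4} = {L0}; idom=L0
  L4: preds {L2,L3}: {L0,L2} ∩ {L0,L2,L3} = {L0,L2}; idom=L2
  L5: preds {L3,L4}: {L0,L2,L3} ∩ {L0,L2,L4} = {L0,L2}; idom=L2
  L6: preds {L4,L5}: {L0,L2,L4} ∩ {L0,L2,L5} = {L0,L2}; idom=L2

DF derivation:
  join L2 pred L0: · stop@L0
  join L2 pred L4: L4→L2 stop@L0
  join L4 pred L2: · stop@L2
  join L4 pred L3: L3 stop@L2
  join L5 pred L3: L3 stop@L2
  join L5 pred L4: L4 stop@L2
  join L6 pred L4: L4 stop@L2
  join L6 pred L5: L5 stop@L2
  L0 → ∅
  L1 → ∅
  L2 → {L2}
  L3 → {L4,L5}
  L4 → {L2,L5,L6}
  L5 → {L6}
  L6 → ∅

DF(L5) = ["L6"]

Answer: ["L6"]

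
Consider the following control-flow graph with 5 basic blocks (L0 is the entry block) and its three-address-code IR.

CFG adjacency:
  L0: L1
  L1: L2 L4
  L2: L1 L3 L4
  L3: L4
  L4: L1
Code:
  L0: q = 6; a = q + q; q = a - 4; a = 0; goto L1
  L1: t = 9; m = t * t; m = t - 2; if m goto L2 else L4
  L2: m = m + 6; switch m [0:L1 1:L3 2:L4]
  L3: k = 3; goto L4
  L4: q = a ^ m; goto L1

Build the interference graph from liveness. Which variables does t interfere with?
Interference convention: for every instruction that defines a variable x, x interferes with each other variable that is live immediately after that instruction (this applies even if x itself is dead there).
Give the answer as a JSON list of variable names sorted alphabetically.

Per-block:
  L0: def={a,q} ue=∅
  L1: def={m,t} ue=∅
  L2: def={m} ue={m}
  L3: def={k} ue=∅
  L4: def={q} ue={a,m}

Backward fixpoint:
  L0 li=∅ lo={a}
  L1 li={a} lo={a,m}
  L2 li={a,m} lo={a,m}
  L3 li={a,m} lo={a,m}
  L4 li={a,m} lo={a}

Interference:
  a↔{k,m,q,t}
  k↔{a,m}
  m↔{a,k,t}
  q↔{a}
  t↔{a,m}

N(t) = ["a", "m"]

Answer: ["a", "m"]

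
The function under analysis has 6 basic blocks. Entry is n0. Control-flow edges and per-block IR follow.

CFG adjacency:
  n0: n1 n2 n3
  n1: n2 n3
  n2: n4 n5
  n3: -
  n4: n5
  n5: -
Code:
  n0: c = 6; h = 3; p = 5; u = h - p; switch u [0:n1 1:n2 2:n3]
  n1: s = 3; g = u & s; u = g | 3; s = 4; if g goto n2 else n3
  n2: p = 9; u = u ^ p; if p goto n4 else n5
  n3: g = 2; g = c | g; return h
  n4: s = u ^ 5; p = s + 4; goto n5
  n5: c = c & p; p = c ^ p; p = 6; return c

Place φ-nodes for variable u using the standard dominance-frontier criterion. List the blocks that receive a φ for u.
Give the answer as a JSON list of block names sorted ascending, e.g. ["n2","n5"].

idom tree: n1←n0 n2←n0 n3←n0 n4←n2 n5←n2
Dom at joins:
  n2: preds {n0,n1}: {n0} ∩ {n0,n1} = {n0}; idom=n0
  n3: preds {n0,n1}: {n0} ∩ {n0,n1} = {n0}; idom=n0
  n5: preds {n2,n4}: {n0,n2} ∩ {n0,n2,n4} = {n0,n2}; idom=n2

DF walk-up:
  n2←n0: walk · to n0
  n2←n1: walk n1 to n0
  n3←n0: walk · to n0
  n3←n1: walk n1 to n0
  n5←n2: walk · to n2
  n5←n4: walk n4 to n2
  n0: DF=∅
  n1: DF={n2,n3}
  n2: DF=∅
  n3: DF=∅
  n4: DF={n5}
  n5: DF=∅

φ for u: defs {n0,n1,n2}
  DF⁺ = {n2,n3}

Answer: ["n2", "n3"]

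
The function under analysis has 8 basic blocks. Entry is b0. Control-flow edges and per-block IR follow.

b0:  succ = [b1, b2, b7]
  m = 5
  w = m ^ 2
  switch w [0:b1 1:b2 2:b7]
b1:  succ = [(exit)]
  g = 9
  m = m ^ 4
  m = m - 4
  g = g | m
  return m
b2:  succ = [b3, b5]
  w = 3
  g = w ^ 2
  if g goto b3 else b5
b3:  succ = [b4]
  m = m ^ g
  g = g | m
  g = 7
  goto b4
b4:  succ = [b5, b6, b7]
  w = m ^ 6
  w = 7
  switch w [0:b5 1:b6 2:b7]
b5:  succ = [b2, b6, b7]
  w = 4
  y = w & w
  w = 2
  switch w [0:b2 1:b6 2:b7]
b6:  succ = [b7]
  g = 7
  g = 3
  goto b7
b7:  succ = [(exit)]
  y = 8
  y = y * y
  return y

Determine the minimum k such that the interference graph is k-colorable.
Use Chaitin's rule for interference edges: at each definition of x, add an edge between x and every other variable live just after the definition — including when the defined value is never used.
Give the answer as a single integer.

Answer: 2

Derivation:
def/use:
  b0 def {m,w} use ∅
  b1 def {g,m} use {m}
  b2 def {g,w} use ∅
  b3 def {g,m} use {g,m}
  b4 def {w} use {m}
  b5 def {w,y} use ∅
  b6 def {g} use ∅
  b7 def {y} use ∅

Live sets:
  b0 li=∅ lo={m}
  b1 li={m} lo=∅
  b2 li={m} lo={g,m}
  b3 li={g,m} lo={m}
  b4 li={m} lo={m}
  b5 li={m} lo={m}
  b6 li=∅ lo=∅
  b7 li=∅ lo=∅

Interference:
  g: {m}
  m: {g,w,y}
  w: {m}
  y: {m}

Colouring:
  {g,m} pairwise interfere (2-clique) ⇒ χ ≥ 2
  2-colouring: r0={m}  r1={g,w,y}
  χ = 2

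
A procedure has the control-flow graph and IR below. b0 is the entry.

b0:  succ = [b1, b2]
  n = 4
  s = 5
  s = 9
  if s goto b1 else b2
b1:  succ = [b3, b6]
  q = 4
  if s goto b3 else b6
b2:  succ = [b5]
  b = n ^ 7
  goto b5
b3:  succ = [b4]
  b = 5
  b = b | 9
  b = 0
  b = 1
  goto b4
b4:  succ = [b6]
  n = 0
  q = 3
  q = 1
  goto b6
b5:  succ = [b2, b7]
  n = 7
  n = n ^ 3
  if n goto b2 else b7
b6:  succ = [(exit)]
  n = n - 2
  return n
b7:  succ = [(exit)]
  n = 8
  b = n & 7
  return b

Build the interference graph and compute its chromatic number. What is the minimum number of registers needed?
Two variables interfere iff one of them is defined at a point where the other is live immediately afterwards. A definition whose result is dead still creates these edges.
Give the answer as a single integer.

Block summaries:
  b0 def {n,s} use ∅
  b1 def {q} use {s}
  b2 def {b} use {n}
  b3 def {b} use ∅
  b4 def {n,q} use ∅
  b5 def {n} use ∅
  b6 def {n} use {n}
  b7 def {b,n} use ∅

Backward fixpoint:
  b0: in=∅ out={n,s}
  b1: in={n,s} out={n}
  b2: in={n} out=∅
  b3: in=∅ out=∅
  b4: in=∅ out={n}
  b5: in=∅ out={n}
  b6: in={n} out=∅
  b7: in=∅ out=∅

Interfere edges:
  b↔∅
  n↔{q,s}
  q↔{n,s}
  s↔{n,q}

Colouring:
  {n,q,s} pairwise interfere (3-clique) ⇒ χ ≥ 3
  assign b→R0 n→R0 q→R1 s→R2 — no edge inside a register ⇒ χ ≤ 3
  χ = 3

Answer: 3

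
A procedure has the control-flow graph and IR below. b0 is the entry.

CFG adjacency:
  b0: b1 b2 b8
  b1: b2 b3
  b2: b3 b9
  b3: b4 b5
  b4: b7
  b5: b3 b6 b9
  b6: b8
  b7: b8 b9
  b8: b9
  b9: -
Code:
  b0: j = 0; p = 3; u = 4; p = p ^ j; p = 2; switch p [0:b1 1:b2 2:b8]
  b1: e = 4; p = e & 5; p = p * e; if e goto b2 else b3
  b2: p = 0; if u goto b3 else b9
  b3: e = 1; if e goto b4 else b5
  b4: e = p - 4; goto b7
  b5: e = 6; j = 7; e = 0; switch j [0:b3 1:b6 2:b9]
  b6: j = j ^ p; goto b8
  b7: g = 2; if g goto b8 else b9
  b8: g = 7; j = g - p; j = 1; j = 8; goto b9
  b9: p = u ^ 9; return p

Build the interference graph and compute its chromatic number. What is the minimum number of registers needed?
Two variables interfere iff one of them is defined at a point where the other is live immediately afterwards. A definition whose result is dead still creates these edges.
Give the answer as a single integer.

Block summaries:
  b0 def {j,p,u} use ∅
  b1 def {e,p} use ∅
  b2 def {p} use {u}
  b3 def {e} use ∅
  b4 def {e} use {p}
  b5 def {e,j} use ∅
  b6 def {j} use {j,p}
  b7 def {g} use ∅
  b8 def {g,j} use {p}
  b9 def {p} use {u}

Live sets:
  b0 li=∅ lo={p,u}
  b1 li={u} lo={p,u}
  b2 li={u} lo={p,u}
  b3 li={p,u} lo={p,u}
  b4 li={p,u} lo={p,u}
  b5 li={p,u} lo={j,p,u}
  b6 li={j,p,u} lo={p,u}
  b7 li={p,u} lo={p,u}
  b8 li={p,u} lo={u}
  b9 li={u} lo=∅

Interfere edges:
  e↔{j,p,u}
  g↔{p,u}
  j↔{e,p,u}
  p↔{e,g,j,u}
  u↔{e,g,j,p}

Registers:
  clique {e,j,p,u} ⇒ need ≥ 4
  4-colouring: r0={p}  r1={u}  r2={e,g}  r3={j}
  χ = 4

Answer: 4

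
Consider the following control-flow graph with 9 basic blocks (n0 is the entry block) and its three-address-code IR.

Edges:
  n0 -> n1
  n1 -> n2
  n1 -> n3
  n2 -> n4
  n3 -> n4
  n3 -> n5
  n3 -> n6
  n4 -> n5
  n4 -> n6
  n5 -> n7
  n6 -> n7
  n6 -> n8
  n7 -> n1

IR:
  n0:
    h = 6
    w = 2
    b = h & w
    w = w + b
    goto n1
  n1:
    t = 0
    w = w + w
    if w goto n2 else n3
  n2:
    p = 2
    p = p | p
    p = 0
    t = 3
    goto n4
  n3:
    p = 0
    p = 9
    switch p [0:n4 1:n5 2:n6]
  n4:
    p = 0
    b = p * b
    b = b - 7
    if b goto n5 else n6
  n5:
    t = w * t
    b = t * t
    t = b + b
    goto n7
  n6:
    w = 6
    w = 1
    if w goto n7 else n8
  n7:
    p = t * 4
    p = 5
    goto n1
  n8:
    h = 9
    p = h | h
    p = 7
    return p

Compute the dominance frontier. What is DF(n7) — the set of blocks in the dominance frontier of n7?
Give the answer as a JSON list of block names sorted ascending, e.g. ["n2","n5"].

idom tree: n1←n0 n2←n1 n3←n1 n4←n1 n5←n1 n6←n1 n7←n1 n8←n6
Dom at joins:
  n1: preds {n0,n7}: {n0} ∩ {n0,n1,n7} = {n0}; idom=n0
  n4: preds {n2,n3}: {n0,n1,n2} ∩ {n0,n1,n3} = {n0,n1}; idom=n1
  n5: preds {n3,n4}: {n0,n1,n3} ∩ {n0,n1,n4} = {n0,n1}; idom=n1
  n6: preds {n3,n4}: {n0,n1,n3} ∩ {n0,n1,n4} = {n0,n1}; idom=n1
  n7: preds {n5,n6}: {n0,n1,n5} ∩ {n0,n1,n6} = {n0,n1}; idom=n1

DF walk-up:
  n1←n0: walk · to n0
  n1←n7: walk n7→n1 to n0
  n4←n2: walk n2 to n1
  n4←n3: walk n3 to n1
  n5←n3: walk n3 to n1
  n5←n4: walk n4 to n1
  n6←n3: walk n3 to n1
  n6←n4: walk n4 to n1
  n7←n5: walk n5 to n1
  n7←n6: walk n6 to n1
  DF(n0)=∅
  DF(n1)={n1}
  DF(n2)={n4}
  DF(n3)={n4,n5,n6}
  DF(n4)={n5,n6}
  DF(n5)={n7}
  DF(n6)={n7}
  DF(n7)={n1}
  DF(n8)=∅

DF(n7) = ["n1"]

Answer: ["n1"]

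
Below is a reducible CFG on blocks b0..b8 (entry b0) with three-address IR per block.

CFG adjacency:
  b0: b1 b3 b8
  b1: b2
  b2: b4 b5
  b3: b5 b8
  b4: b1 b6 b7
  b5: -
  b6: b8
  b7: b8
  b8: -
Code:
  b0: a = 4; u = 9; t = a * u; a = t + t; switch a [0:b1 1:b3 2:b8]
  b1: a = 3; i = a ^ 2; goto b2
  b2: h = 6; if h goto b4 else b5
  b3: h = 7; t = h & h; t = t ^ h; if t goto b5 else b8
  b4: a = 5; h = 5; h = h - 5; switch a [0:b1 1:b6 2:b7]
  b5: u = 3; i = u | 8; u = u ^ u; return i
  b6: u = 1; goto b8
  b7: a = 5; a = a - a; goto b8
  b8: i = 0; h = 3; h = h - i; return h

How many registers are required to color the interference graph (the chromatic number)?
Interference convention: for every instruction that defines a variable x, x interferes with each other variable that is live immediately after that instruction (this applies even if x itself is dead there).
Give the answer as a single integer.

Answer: 2

Derivation:
def/use:
  b0: def={a,t,u} ue=∅
  b1: def={a,i} ue=∅
  b2: def={h} ue=∅
  b3: def={h,t} ue=∅
  b4: def={a,h} ue=∅
  b5: def={i,u} ue=∅
  b6: def={u} ue=∅
  b7: def={a} ue=∅
  b8: def={h,i} ue=∅

Backward fixpoint:
  b0 li=∅ lo=∅
  b1 li=∅ lo=∅
  b2 li=∅ lo=∅
  b3 li=∅ lo=∅
  b4 li=∅ lo=∅
  b5 li=∅ lo=∅
  b6 li=∅ lo=∅
  b7 li=∅ lo=∅
  b8 li=∅ lo=∅

Interference:
  a: {h,u}
  h: {a,i,t}
  i: {h,u}
  t: {h}
  u: {a,i}

Chromatic number:
  clique {a,h} ⇒ need ≥ 2
  assign a→r1 h→r0 i→r1 t→r1 u→r0 — no edge inside a register ⇒ χ ≤ 2
  χ = 2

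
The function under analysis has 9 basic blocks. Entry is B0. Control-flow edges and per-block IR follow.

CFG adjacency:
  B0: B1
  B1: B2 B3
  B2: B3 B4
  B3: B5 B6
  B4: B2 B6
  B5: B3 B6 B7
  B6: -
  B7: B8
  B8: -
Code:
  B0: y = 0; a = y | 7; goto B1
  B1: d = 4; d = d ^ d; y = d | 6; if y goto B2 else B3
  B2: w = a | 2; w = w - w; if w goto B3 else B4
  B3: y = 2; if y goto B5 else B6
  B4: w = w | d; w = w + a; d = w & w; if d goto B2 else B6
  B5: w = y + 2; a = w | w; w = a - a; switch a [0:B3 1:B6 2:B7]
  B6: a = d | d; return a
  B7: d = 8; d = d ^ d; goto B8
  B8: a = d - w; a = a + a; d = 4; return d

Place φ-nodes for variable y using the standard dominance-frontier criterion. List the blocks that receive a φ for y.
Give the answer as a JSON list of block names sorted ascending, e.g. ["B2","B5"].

Answer: ["B3", "B6"]

Analysis:
idom tree: B1←B0 B2←B1 B3←B1 B4←B2 B5←B3 B6←B1 B7←B5 B8←B7
Join-block Dom:
  B2: preds {B1,B4}: {B0,B1} ∩ {B0,B1,B2,B4} = {B0,B1}; idom=B1
  B3: preds {B1,B2,B5}: {B0,B1} ∩ {B0,B1,B2} ∩ {B0,B1,B3,B5} = {B0,B1}; idom=B1
  B6: preds {B3,B4,B5}: {B0,B1,B3} ∩ {B0,B1,B2,B4} ∩ {B0,B1,B3,B5} = {B0,B1}; idom=B1

Frontier:
  join B2 pred B1: · stop@B1
  join B2 pred B4: B4→B2 stop@B1
  join B3 pred B1: · stop@B1
  join B3 pred B2: B2 stop@B1
  join B3 pred B5: B5→B3 stop@B1
  join B6 pred B3: B3 stop@B1
  join B6 pred B4: B4→B2 stop@B1
  join B6 pred B5: B5→B3 stop@B1
  DF(B0)=∅
  DF(B1)=∅
  DF(B2)={B2,B3,B6}
  DF(B3)={B3,B6}
  DF(B4)={B2,B6}
  DF(B5)={B3,B6}
  DF(B6)=∅
  DF(B7)=∅
  DF(B8)=∅

φ for y: defs {B0,B1,B3}
  DF⁺ = {B3,B6}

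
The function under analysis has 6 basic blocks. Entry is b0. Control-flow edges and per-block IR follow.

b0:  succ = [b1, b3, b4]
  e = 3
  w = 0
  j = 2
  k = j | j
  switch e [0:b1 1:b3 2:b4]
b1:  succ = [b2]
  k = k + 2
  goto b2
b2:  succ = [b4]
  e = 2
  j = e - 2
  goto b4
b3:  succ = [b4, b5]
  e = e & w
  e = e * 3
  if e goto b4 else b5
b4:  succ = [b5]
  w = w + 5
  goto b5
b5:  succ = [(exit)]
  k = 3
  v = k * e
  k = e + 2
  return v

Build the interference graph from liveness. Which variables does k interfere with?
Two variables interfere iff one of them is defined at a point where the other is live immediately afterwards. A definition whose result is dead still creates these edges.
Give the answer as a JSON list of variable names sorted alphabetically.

Per-block:
  b0 def {e,j,k,w} use ∅
  b1 def {k} use {k}
  b2 def {e,j} use ∅
  b3 def {e} use {e,w}
  b4 def {w} use {w}
  b5 def {k,v} use {e}

Live sets:
  live b0: ∅→{e,k,w}
  live b1: {k,w}→{w}
  live b2: {w}→{e,w}
  live b3: {e,w}→{e,w}
  live b4: {e,w}→{e}
  live b5: {e}→∅

Conflict graph:
  e — {j,k,v,w}
  j — {e,w}
  k — {e,v,w}
  v — {e,k}
  w — {e,j,k}

N(k) = ["e", "v", "w"]

Answer: ["e", "v", "w"]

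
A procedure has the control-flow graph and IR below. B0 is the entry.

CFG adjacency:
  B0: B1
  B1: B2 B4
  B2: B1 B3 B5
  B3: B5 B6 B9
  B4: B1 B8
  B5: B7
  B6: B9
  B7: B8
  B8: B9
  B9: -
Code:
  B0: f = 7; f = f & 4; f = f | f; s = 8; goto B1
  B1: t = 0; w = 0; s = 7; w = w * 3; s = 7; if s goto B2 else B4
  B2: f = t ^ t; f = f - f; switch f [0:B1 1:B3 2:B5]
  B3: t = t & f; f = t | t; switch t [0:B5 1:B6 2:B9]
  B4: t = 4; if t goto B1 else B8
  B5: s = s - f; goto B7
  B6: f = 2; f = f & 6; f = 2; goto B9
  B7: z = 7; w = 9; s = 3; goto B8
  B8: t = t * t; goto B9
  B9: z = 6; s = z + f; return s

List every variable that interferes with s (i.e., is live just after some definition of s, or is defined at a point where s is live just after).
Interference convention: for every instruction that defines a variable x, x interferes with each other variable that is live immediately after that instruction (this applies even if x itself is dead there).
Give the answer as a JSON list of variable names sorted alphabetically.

Block summaries:
  B0 def {f,s} use ∅
  B1 def {s,t,w} use ∅
  B2 def {f} use {t}
  B3 def {f,t} use {f,t}
  B4 def {t} use ∅
  B5 def {s} use {f,s}
  B6 def {f} use ∅
  B7 def {s,w,z} use ∅
  B8 def {t} use {t}
  B9 def {s,z} use {f}

Live sets:
  live B0: ∅→{f}
  live B1: {f}→{f,s,t}
  live B2: {s,t}→{f,s,t}
  live B3: {f,s,t}→{f,s,t}
  live B4: {f}→{f,t}
  live B5: {f,s,t}→{f,t}
  live B6: ∅→{f}
  live B7: {f,t}→{f,t}
  live B8: {f,t}→{f}
  live B9: {f}→∅

Conflict graph:
  f — {s,t,w,z}
  s — {f,t,w}
  t — {f,s,w,z}
  w — {f,s,t}
  z — {f,t}

N(s) = ["f", "t", "w"]

Answer: ["f", "t", "w"]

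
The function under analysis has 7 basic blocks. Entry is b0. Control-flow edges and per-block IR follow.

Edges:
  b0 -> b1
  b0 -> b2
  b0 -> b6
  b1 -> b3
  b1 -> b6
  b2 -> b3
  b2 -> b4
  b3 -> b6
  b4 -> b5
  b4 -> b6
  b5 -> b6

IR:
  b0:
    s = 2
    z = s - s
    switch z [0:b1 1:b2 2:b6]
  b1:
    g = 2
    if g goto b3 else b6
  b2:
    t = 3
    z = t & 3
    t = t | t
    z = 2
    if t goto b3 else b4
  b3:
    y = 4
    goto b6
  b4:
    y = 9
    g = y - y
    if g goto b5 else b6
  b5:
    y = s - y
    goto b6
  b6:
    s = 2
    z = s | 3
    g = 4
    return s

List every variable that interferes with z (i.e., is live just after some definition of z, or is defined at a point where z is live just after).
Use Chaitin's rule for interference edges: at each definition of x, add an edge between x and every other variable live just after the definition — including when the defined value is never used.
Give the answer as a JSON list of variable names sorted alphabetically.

Per-block:
  b0: def={s,z} ue=∅
  b1: def={g} ue=∅
  b2: def={t,z} ue=∅
  b3: def={y} ue=∅
  b4: def={g,y} ue=∅
  b5: def={y} ue={s,y}
  b6: def={g,s,z} ue=∅

Backward fixpoint:
  live b0: ∅→{s}
  live b1: ∅→∅
  live b2: {s}→{s}
  live b3: ∅→∅
  live b4: {s}→{s,y}
  live b5: {s,y}→∅
  live b6: ∅→∅

Interference:
  g↔{s,y}
  s↔{g,t,y,z}
  t↔{s,z}
  y↔{g,s}
  z↔{s,t}

N(z) = ["s", "t"]

Answer: ["s", "t"]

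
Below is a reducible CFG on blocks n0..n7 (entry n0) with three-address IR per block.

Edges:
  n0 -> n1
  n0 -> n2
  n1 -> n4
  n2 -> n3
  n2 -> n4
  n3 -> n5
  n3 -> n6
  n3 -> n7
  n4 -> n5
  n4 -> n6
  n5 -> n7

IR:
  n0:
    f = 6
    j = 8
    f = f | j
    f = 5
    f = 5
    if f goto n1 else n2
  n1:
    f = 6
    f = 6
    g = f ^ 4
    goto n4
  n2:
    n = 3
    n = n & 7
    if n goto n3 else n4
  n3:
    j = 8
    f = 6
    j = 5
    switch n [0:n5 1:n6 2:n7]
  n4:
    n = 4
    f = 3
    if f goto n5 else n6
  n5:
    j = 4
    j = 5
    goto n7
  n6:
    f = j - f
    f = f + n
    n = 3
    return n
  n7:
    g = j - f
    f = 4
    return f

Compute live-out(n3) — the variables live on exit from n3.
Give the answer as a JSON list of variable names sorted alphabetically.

Per-block:
  n0: {f,j} / ∅
  n1: {f,g} / ∅
  n2: {n} / ∅
  n3: {f,j} / {n}
  n4: {f,n} / ∅
  n5: {j} / ∅
  n6: {f,n} / {f,j,n}
  n7: {f,g} / {f,j}

Live sets:
  n0: in=∅ out={j}
  n1: in={j} out={j}
  n2: in={j} out={j,n}
  n3: in={n} out={f,j,n}
  n4: in={j} out={f,j,n}
  n5: in={f} out={f,j}
  n6: in={f,j,n} out=∅
  n7: in={f,j} out=∅

live-out(n3) = ["f", "j", "n"]

Answer: ["f", "j", "n"]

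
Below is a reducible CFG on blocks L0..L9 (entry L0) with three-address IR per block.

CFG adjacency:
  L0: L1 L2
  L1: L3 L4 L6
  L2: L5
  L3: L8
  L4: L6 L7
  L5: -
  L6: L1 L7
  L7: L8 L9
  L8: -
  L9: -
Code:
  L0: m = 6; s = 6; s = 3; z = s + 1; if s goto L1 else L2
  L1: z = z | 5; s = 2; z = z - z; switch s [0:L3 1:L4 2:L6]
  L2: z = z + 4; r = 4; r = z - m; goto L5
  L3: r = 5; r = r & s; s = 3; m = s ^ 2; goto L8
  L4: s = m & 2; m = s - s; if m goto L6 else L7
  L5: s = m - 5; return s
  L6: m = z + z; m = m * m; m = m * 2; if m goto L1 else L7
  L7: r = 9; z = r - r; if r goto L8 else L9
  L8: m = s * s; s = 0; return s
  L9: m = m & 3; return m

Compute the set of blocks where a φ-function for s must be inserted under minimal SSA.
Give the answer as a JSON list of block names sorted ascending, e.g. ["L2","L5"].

idom tree: L1←L0 L2←L0 L3←L1 L4←L1 L5←L2 L6←L1 L7←L1 L8←L1 L9←L7
Join-block Dom:
  L1: preds {L0,L6}: {L0} ∩ {L0,L1,L6} = {L0}; idom=L0
  L6: preds {L1,L4}: {L0,L1} ∩ {L0,L1,L4} = {L0,L1}; idom=L1
  L7: preds {L4,L6}: {L0,L1,L4} ∩ {L0,L1,L6} = {L0,L1}; idom=L1
  L8: preds {L3,L7}: {L0,L1,L3} ∩ {L0,L1,L7} = {L0,L1}; idom=L1

Frontier:
  join L1 pred L0: · stop@L0
  join L1 pred L6: L6→L1 stop@L0
  join L6 pred L1: · stop@L1
  join L6 pred L4: L4 stop@L1
  join L7 pred L4: L4 stop@L1
  join L7 pred L6: L6 stop@L1
  join L8 pred L3: L3 stop@L1
  join L8 pred L7: L7 stop@L1
  L0: DF=∅
  L1: DF={L1}
  L2: DF=∅
  L3: DF={L8}
  L4: DF={L6,L7}
  L5: DF=∅
  L6: DF={L1,L7}
  L7: DF={L8}
  L8: DF=∅
  L9: DF=∅

φ for s: defs {L0,L1,L3,L4,L5,L8}
  DF⁺ = {L1,L6,L7,L8}

Answer: ["L1", "L6", "L7", "L8"]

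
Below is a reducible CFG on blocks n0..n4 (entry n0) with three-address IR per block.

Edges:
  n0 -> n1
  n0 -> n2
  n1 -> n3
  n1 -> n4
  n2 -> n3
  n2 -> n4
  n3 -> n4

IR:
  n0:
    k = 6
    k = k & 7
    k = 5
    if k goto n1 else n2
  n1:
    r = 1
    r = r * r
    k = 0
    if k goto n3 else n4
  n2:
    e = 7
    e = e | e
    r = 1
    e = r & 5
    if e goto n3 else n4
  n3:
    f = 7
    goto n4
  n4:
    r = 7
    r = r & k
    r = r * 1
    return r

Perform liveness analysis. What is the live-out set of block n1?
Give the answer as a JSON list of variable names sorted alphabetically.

def/use:
  n0: {k} / ∅
  n1: {k,r} / ∅
  n2: {e,r} / ∅
  n3: {f} / ∅
  n4: {r} / {k}

Liveness:
  n0: in=∅ out={k}
  n1: in=∅ out={k}
  n2: in={k} out={k}
  n3: in={k} out={k}
  n4: in={k} out=∅

live-out(n1) = ["k"]

Answer: ["k"]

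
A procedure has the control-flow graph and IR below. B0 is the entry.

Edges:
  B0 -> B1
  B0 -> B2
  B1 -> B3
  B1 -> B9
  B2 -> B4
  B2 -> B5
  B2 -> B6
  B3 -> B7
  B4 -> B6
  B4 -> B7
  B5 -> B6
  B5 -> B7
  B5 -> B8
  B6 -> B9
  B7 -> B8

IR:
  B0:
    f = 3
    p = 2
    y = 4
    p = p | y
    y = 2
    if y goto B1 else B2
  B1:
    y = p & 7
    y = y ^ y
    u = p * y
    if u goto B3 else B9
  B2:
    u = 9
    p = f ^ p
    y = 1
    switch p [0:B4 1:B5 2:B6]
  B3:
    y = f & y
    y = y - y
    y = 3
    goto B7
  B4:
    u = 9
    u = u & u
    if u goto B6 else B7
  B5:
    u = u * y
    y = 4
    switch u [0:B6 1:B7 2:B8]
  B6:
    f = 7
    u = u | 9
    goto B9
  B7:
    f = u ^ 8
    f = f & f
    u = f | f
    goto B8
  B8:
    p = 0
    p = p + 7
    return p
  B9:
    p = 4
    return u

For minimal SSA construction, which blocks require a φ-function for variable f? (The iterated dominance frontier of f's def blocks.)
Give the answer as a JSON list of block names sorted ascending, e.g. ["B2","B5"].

idom tree: B1←B0 B2←B0 B3←B1 B4←B2 B5←B2 B6←B2 B7←B0 B8←B0 B9←B0
Join-block Dom:
  B6: preds {B2,B4,B5}: {B0,B2} ∩ {B0,B2,B4} ∩ {B0,B2,B5} = {B0,B2}; idom=B2
  B7: preds {B3,B4,B5}: {B0,B1,B3} ∩ {B0,B2,B4} ∩ {B0,B2,B5} = {B0}; idom=B0
  B8: preds {B5,B7}: {B0,B2,B5} ∩ {B0,B7} = {B0}; idom=B0
  B9: preds {B1,B6}: {B0,B1} ∩ {B0,B2,B6} = {B0}; idom=B0

DF derivation:
  B6←B2: walk · to B2
  B6←B4: walk B4 to B2
  B6←B5: walk B5 to B2
  B7←B3: walk B3→B1 to B0
  B7←B4: walk B4→B2 to B0
  B7←B5: walk B5→B2 to B0
  B8←B5: walk B5→B2 to B0
  B8←B7: walk B7 to B0
  B9←B1: walk B1 to B0
  B9←B6: walk B6→B2 to B0
  B0 → ∅
  B1 → {B7,B9}
  B2 → {B7,B8,B9}
  B3 → {B7}
  B4 → {B6,B7}
  B5 → {B6,B7,B8}
  B6 → {B9}
  B7 → {B8}
  B8 → ∅
  B9 → ∅

φ for f: defs {B0,B6,B7}
  DF⁺ = {B8,B9}

Answer: ["B8", "B9"]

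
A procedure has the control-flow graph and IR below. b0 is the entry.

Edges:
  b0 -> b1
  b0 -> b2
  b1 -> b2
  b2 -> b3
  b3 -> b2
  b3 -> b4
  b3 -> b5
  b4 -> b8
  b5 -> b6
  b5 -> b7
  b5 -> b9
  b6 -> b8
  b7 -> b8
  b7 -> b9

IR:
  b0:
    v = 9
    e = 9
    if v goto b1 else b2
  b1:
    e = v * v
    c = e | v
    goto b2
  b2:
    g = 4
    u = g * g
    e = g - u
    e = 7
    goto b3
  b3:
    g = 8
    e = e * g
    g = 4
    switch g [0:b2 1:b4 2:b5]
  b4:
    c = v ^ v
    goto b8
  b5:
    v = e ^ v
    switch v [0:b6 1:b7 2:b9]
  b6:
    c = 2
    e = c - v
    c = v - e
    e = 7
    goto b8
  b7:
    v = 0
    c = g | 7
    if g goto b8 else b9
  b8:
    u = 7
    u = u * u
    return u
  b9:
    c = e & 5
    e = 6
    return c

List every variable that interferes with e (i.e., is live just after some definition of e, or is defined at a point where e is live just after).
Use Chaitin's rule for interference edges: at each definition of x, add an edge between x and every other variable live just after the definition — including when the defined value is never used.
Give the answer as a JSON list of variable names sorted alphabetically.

Answer: ["c", "g", "v"]

Analysis:
Per-block:
  b0: {e,v} / ∅
  b1: {c,e} / {v}
  b2: {e,g,u} / ∅
  b3: {e,g} / {e}
  b4: {c} / {v}
  b5: {v} / {e,v}
  b6: {c,e} / {v}
  b7: {c,v} / {g}
  b8: {u} / ∅
  b9: {c,e} / {e}

Backward fixpoint:
  b0 li=∅ lo={v}
  b1 li={v} lo={v}
  b2 li={v} lo={e,v}
  b3 li={e,v} lo={e,g,v}
  b4 li={v} lo=∅
  b5 li={e,g,v} lo={e,g,v}
  b6 li={v} lo=∅
  b7 li={e,g} lo={e}
  b8 li=∅ lo=∅
  b9 li={e} lo=∅

Interfere edges:
  c↔{e,g,v}
  e↔{c,g,v}
  g↔{c,e,u,v}
  u↔{g,v}
  v↔{c,e,g,u}

N(e) = ["c", "g", "v"]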